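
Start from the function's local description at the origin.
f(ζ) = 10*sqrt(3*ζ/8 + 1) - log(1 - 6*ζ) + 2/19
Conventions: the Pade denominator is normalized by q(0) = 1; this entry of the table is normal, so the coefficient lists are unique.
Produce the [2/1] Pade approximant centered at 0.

Taylor coefficients needed (expand at 0): a_0 = 192/19, a_1 = 63/8, a_2 = 4563/256, a_3 = 295047/4096.
Write the denominator as Q(ζ) = 1 + q1*ζ. Requiring Q*f - P = O(ζ^4) with deg P <= 2 kills the coefficients of ζ^3..ζ^3 in Q*f:
  ζ^3: a_3 + q1*a_2 = 0, i.e. 295047/4096 + (4563/256)*q1 = 0.
Solving this linear system: q1 = -32783/8112.
The numerator is Q*f truncated at degree 2: P0 = a_0 = 192/19; P1 = a_1 + q1*a_0 = -846763/25688; P2 = a_2 + q1*a_1 = -605739/43264.

The Pade approximant has numerator coefficients [192/19, -846763/25688, -605739/43264]; denominator coefficients [1, -32783/8112].


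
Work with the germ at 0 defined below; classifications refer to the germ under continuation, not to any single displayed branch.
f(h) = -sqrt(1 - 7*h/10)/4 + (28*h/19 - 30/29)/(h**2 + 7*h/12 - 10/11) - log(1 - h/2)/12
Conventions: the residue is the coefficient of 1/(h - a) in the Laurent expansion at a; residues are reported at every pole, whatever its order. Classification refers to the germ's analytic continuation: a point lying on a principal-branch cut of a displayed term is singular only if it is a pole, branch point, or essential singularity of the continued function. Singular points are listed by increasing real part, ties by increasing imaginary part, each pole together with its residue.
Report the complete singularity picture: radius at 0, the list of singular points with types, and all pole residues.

Denominator factor (h**2 + 7*h/12 - 10/11): discriminant 6299/1584, real irrational roots -7/24 + (1/264)*sqrt(69289) and -7/24 - (1/264)*sqrt(69289); poles of order 1, moduli -7/24 + (1/264)*sqrt(69289) and 7/24 + (1/264)*sqrt(69289).
Branch term (-1/12)*log(1 - h/(2)): its argument vanishes at h = 2, a logarithmic branch point, modulus 2.
Branch term (-1/4)*sqrt(1 - h/(10/7)): its argument vanishes at h = 10/7, a square-root branch point, modulus 10/7.
The radius of convergence is the smallest modulus among the singular points: -7/24 + (1/264)*sqrt(69289).
The branch terms are analytic at -7/24 - (1/264)*sqrt(69289) and contribute nothing to the residue; only the rational part matters.
The factor h**2 + 7*h/12 - 10/11 splits as (h - a)(h - a') with a = -7/24 - (1/264)*sqrt(69289), a' = -7/24 + (1/264)*sqrt(69289). At the order-1 pole a set g(h) = (h - a)*(rational part) = [28*h/19 - 30/29] / (h - a').
Simple pole: residue = g(a) at a = -7/24 - (1/264)*sqrt(69289), which is 14/19 + (9682/3470749)*sqrt(69289).
The branch terms are analytic at -7/24 + (1/264)*sqrt(69289) and contribute nothing to the residue; only the rational part matters.
The factor h**2 + 7*h/12 - 10/11 splits as (h - a)(h - a') with a = -7/24 + (1/264)*sqrt(69289), a' = -7/24 - (1/264)*sqrt(69289). At the order-1 pole a set g(h) = (h - a)*(rational part) = [28*h/19 - 30/29] / (h - a').
Simple pole: residue = g(a) at a = -7/24 + (1/264)*sqrt(69289), which is 14/19 - (9682/3470749)*sqrt(69289).
List the singular points by increasing real part (a conjugate pair: the negative imaginary part first).

Radius of convergence at 0: -7/24 + (1/264)*sqrt(69289).
At -7/24 - (1/264)*sqrt(69289): a pole of order 1; residue 14/19 + (9682/3470749)*sqrt(69289).
At -7/24 + (1/264)*sqrt(69289): a pole of order 1; residue 14/19 - (9682/3470749)*sqrt(69289).
At 10/7: an algebraic (square-root) branch point.
At 2: a logarithmic branch point.


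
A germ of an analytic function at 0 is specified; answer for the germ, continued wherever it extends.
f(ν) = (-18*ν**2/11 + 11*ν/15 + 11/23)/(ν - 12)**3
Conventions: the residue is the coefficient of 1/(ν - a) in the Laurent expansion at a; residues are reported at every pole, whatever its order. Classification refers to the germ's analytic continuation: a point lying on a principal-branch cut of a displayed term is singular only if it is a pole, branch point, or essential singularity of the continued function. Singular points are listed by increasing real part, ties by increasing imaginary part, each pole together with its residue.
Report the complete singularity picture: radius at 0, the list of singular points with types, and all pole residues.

Radius of convergence at 0: 12.
At 12: a pole of order 3; residue -18/11.

Denominator factor (ν - 12)^3: pole of order 3 at 12, modulus 12.
The radius of convergence is the smallest modulus among the singular points: 12.
At the order-3 pole 12 set g(ν) = (ν - (12))^3*f(ν) = -18*ν**2/11 + 11*ν/15 + 11/23.
Order-3 pole: residue = g''(a)/2; g''(12) = -36/11, so the residue is -18/11.


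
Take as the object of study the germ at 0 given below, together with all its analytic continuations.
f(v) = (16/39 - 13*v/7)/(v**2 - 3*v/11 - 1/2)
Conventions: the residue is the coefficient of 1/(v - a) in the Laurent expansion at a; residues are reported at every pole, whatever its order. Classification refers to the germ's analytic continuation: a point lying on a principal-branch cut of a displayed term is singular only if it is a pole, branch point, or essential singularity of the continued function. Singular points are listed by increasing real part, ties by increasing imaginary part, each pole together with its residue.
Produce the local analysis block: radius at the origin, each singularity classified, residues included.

Denominator factor (v**2 - 3*v/11 - 1/2): discriminant 251/121, real irrational roots 3/22 + (1/22)*sqrt(251) and 3/22 - (1/22)*sqrt(251); poles of order 1, moduli 3/22 + (1/22)*sqrt(251) and -3/22 + (1/22)*sqrt(251).
The radius of convergence is the smallest modulus among the singular points: -3/22 + (1/22)*sqrt(251).
The factor v**2 - 3*v/11 - 1/2 splits as (v - a)(v - a') with a = 3/22 - (1/22)*sqrt(251), a' = 3/22 + (1/22)*sqrt(251). At the order-1 pole a set g(v) = (v - a)*f(v) = [16/39 - 13*v/7] / (v - a').
Simple pole: residue = g(a) at a = 3/22 - (1/22)*sqrt(251), which is -13/14 - (943/137046)*sqrt(251).
The factor v**2 - 3*v/11 - 1/2 splits as (v - a)(v - a') with a = 3/22 + (1/22)*sqrt(251), a' = 3/22 - (1/22)*sqrt(251). At the order-1 pole a set g(v) = (v - a)*f(v) = [16/39 - 13*v/7] / (v - a').
Simple pole: residue = g(a) at a = 3/22 + (1/22)*sqrt(251), which is -13/14 + (943/137046)*sqrt(251).
List the singular points by increasing real part (a conjugate pair: the negative imaginary part first).

Radius of convergence at 0: -3/22 + (1/22)*sqrt(251).
At 3/22 - (1/22)*sqrt(251): a pole of order 1; residue -13/14 - (943/137046)*sqrt(251).
At 3/22 + (1/22)*sqrt(251): a pole of order 1; residue -13/14 + (943/137046)*sqrt(251).


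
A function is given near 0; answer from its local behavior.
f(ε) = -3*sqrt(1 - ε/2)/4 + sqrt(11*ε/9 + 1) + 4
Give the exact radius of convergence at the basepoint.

Branch term (-3/4)*sqrt(1 - ε/(2)): its argument vanishes at ε = 2, a square-root branch point, modulus 2.
Branch term (1)*sqrt(1 - ε/(-9/11)): its argument vanishes at ε = -9/11, a square-root branch point, modulus 9/11.
The radius of convergence is the smallest modulus among the singular points: 9/11.

The radius of convergence is 9/11.


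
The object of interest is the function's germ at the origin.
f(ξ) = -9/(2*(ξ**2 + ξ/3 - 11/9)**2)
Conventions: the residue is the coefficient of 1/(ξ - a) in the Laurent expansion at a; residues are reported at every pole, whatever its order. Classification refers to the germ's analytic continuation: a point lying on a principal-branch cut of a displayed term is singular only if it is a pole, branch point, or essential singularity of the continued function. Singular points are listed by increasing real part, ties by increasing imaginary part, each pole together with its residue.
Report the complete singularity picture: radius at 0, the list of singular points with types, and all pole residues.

Radius of convergence at 0: -1/6 + (1/2)*sqrt(5).
At -1/6 - (1/2)*sqrt(5): a pole of order 2; residue -(9/25)*sqrt(5).
At -1/6 + (1/2)*sqrt(5): a pole of order 2; residue (9/25)*sqrt(5).

Denominator factor (ξ**2 + ξ/3 - 11/9)^2: discriminant 5, real irrational roots -1/6 + (1/2)*sqrt(5) and -1/6 - (1/2)*sqrt(5); poles of order 2, moduli -1/6 + (1/2)*sqrt(5) and 1/6 + (1/2)*sqrt(5).
The radius of convergence is the smallest modulus among the singular points: -1/6 + (1/2)*sqrt(5).
The factor ξ**2 + ξ/3 - 11/9 splits as (ξ - a)(ξ - a') with a = -1/6 - (1/2)*sqrt(5), a' = -1/6 + (1/2)*sqrt(5). At the order-2 pole a set g(ξ) = (ξ - a)^2*f(ξ) = [-9/2] / (ξ - a')^2.
Order-2 pole: residue = g'(a); g'(-1/6 - (1/2)*sqrt(5)) = -(9/25)*sqrt(5), so the residue is -(9/25)*sqrt(5).
The factor ξ**2 + ξ/3 - 11/9 splits as (ξ - a)(ξ - a') with a = -1/6 + (1/2)*sqrt(5), a' = -1/6 - (1/2)*sqrt(5). At the order-2 pole a set g(ξ) = (ξ - a)^2*f(ξ) = [-9/2] / (ξ - a')^2.
Order-2 pole: residue = g'(a); g'(-1/6 + (1/2)*sqrt(5)) = (9/25)*sqrt(5), so the residue is (9/25)*sqrt(5).
List the singular points by increasing real part (a conjugate pair: the negative imaginary part first).


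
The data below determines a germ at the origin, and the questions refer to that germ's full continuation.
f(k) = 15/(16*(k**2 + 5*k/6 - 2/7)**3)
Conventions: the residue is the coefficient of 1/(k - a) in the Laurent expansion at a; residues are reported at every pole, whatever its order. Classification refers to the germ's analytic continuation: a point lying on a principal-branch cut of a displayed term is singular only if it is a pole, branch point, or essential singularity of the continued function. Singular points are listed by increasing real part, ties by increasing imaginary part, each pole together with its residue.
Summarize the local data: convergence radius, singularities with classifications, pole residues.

Denominator factor (k**2 + 5*k/6 - 2/7)^3: discriminant 463/252, real irrational roots -5/12 + (1/84)*sqrt(3241) and -5/12 - (1/84)*sqrt(3241); poles of order 3, moduli -5/12 + (1/84)*sqrt(3241) and 5/12 + (1/84)*sqrt(3241).
The radius of convergence is the smallest modulus among the singular points: -5/12 + (1/84)*sqrt(3241).
The factor k**2 + 5*k/6 - 2/7 splits as (k - a)(k - a') with a = -5/12 - (1/84)*sqrt(3241), a' = -5/12 + (1/84)*sqrt(3241). At the order-3 pole a set g(k) = (k - a)^3*f(k) = [15/16] / (k - a')^3.
Order-3 pole: residue = g''(a)/2; g''(-5/12 - (1/84)*sqrt(3241)) = -(4286520/99252847)*sqrt(3241), so the residue is -(2143260/99252847)*sqrt(3241).
The factor k**2 + 5*k/6 - 2/7 splits as (k - a)(k - a') with a = -5/12 + (1/84)*sqrt(3241), a' = -5/12 - (1/84)*sqrt(3241). At the order-3 pole a set g(k) = (k - a)^3*f(k) = [15/16] / (k - a')^3.
Order-3 pole: residue = g''(a)/2; g''(-5/12 + (1/84)*sqrt(3241)) = (4286520/99252847)*sqrt(3241), so the residue is (2143260/99252847)*sqrt(3241).
List the singular points by increasing real part (a conjugate pair: the negative imaginary part first).

Radius of convergence at 0: -5/12 + (1/84)*sqrt(3241).
At -5/12 - (1/84)*sqrt(3241): a pole of order 3; residue -(2143260/99252847)*sqrt(3241).
At -5/12 + (1/84)*sqrt(3241): a pole of order 3; residue (2143260/99252847)*sqrt(3241).


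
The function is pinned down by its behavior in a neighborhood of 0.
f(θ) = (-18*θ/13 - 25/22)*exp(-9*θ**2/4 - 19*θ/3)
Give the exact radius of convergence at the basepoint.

The factor exp(-9*θ**2/4 - 19*θ/3) is entire and contributes no finite singular point.
The polynomial part has no poles.
No finite singular points: the Taylor series at 0 converges everywhere.

The radius of convergence is infinite.


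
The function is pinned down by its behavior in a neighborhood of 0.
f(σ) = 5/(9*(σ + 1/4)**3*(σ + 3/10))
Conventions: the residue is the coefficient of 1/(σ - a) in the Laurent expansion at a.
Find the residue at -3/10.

The residue is -40000/9.

At the order-1 pole -3/10 set g(σ) = (σ - (-3/10))*f(σ) = 5/(9*(σ + 1/4)**3).
Simple pole: residue = g(a) at a = -3/10, which is -40000/9.


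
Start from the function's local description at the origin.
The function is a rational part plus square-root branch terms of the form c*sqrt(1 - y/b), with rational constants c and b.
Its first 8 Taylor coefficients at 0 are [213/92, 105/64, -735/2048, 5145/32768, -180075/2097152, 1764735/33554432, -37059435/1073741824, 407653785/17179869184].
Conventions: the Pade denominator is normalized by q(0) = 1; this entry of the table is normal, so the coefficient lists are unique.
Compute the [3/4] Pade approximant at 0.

Taylor coefficients needed (read off): a_0 = 213/92, a_1 = 105/64, a_2 = -735/2048, a_3 = 5145/32768, a_4 = -180075/2097152, a_5 = 1764735/33554432, a_6 = -37059435/1073741824, a_7 = 407653785/17179869184.
Write the denominator as Q(y) = 1 + q1*y + q2*y^2 + q3*y^3 + q4*y^4. Requiring Q*f - P = O(y^8) with deg P <= 3 kills the coefficients of y^4..y^7 in Q*f:
  y^4: a_4 + q1*a_3 + q2*a_2 + q3*a_1 + q4*a_0 = 0, i.e. -180075/2097152 + (5145/32768)*q1 + (-735/2048)*q2 + (105/64)*q3 + (213/92)*q4 = 0.
  y^5: a_5 + q1*a_4 + q2*a_3 + q3*a_2 + q4*a_1 = 0, i.e. 1764735/33554432 + (-180075/2097152)*q1 + (5145/32768)*q2 + (-735/2048)*q3 + (105/64)*q4 = 0.
  y^6: a_6 + q1*a_5 + q2*a_4 + q3*a_3 + q4*a_2 = 0, i.e. -37059435/1073741824 + (1764735/33554432)*q1 + (-180075/2097152)*q2 + (5145/32768)*q3 + (-735/2048)*q4 = 0.
  y^7: a_7 + q1*a_6 + q2*a_5 + q3*a_4 + q4*a_3 = 0, i.e. 407653785/17179869184 + (-37059435/1073741824)*q1 + (1764735/33554432)*q2 + (-180075/2097152)*q3 + (5145/32768)*q4 = 0.
Solving this linear system: q1 = 1897/1522, q2 = 79135/194816, q3 = 4459/194816, q4 = -276115/398983168.
The numerator is Q*f truncated at degree 3: P0 = a_0 = 213/92; P1 = a_1 + q1*a_0 = 5070303/1120192; P2 = a_2 + q1*a_1 + q2*a_0 = 94146885/35846144; P3 = a_3 + q1*a_2 + q2*a_1 + q3*a_0 = 246117249/573538304.

The Pade approximant has numerator coefficients [213/92, 5070303/1120192, 94146885/35846144, 246117249/573538304]; denominator coefficients [1, 1897/1522, 79135/194816, 4459/194816, -276115/398983168].


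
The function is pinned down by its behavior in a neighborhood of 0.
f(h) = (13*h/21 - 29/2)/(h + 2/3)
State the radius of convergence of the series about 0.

Denominator factor (h + 2/3): pole of order 1 at -2/3, modulus 2/3.
The radius of convergence is the smallest modulus among the singular points: 2/3.

The radius of convergence is 2/3.


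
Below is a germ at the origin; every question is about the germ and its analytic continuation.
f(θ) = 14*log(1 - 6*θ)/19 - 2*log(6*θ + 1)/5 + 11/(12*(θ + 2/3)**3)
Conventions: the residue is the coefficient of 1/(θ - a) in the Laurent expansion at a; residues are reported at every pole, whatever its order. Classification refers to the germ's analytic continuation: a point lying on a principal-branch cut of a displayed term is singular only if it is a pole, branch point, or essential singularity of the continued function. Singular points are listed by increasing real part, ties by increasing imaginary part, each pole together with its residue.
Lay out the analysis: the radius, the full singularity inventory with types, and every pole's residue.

Denominator factor (θ + 2/3)^3: pole of order 3 at -2/3, modulus 2/3.
Branch term (-2/5)*log(1 - θ/(-1/6)): its argument vanishes at θ = -1/6, a logarithmic branch point, modulus 1/6.
Branch term (14/19)*log(1 - θ/(1/6)): its argument vanishes at θ = 1/6, a logarithmic branch point, modulus 1/6.
The radius of convergence is the smallest modulus among the singular points: 1/6.
The branch terms are analytic at -2/3 and contribute nothing to the residue; only the rational part matters.
At the order-3 pole -2/3 set g(θ) = (θ - (-2/3))^3*(rational part) = 11/12.
Order-3 pole: residue = g''(a)/2; g''(-2/3) = 0, so the residue is 0.
List the singular points by increasing real part (a conjugate pair: the negative imaginary part first).

Radius of convergence at 0: 1/6.
At -2/3: a pole of order 3; residue 0.
At -1/6: a logarithmic branch point.
At 1/6: a logarithmic branch point.


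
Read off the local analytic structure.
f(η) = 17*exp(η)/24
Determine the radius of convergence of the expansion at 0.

The factor exp(η) is entire and contributes no finite singular point.
The polynomial part has no poles.
No finite singular points: the Taylor series at 0 converges everywhere.

The radius of convergence is infinite.


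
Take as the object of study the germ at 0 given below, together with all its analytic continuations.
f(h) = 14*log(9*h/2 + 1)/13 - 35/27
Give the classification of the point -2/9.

The term (14/13)*log(1 - h/(-2/9)) has argument 1 - -2/9/(-2/9) = 0 at -2/9: a logarithmic (infinitely-sheeted) branch point; the remaining terms are analytic or single-valued there.

The point is a logarithmic branch point.


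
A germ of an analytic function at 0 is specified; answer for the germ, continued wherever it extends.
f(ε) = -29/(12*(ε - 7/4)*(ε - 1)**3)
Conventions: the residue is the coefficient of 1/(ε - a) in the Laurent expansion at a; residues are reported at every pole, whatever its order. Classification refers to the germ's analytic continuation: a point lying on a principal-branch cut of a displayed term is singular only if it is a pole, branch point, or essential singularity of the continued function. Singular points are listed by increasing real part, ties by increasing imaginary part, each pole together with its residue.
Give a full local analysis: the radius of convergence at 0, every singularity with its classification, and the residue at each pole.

Denominator factor (ε - 7/4): pole of order 1 at 7/4, modulus 7/4.
Denominator factor (ε - 1)^3: pole of order 3 at 1, modulus 1.
The radius of convergence is the smallest modulus among the singular points: 1.
At the order-3 pole 1 set g(ε) = (ε - (1))^3*f(ε) = -29/(12*(ε - 7/4)).
Order-3 pole: residue = g''(a)/2; g''(1) = 928/81, so the residue is 464/81.
At the order-1 pole 7/4 set g(ε) = (ε - (7/4))*f(ε) = -29/(12*(ε - 1)**3).
Simple pole: residue = g(a) at a = 7/4, which is -464/81.
List the singular points by increasing real part (a conjugate pair: the negative imaginary part first).

Radius of convergence at 0: 1.
At 1: a pole of order 3; residue 464/81.
At 7/4: a pole of order 1; residue -464/81.


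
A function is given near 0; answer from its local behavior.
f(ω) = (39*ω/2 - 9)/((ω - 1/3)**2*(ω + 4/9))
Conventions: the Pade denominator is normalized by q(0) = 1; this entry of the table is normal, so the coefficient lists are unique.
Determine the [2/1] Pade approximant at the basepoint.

Taylor coefficients needed (expand at 0): a_0 = -729/4, a_1 = -4617/16, a_2 = -121743/64, a_3 = -1213785/256.
Write the denominator as Q(ω) = 1 + q1*ω. Requiring Q*f - P = O(ω^4) with deg P <= 2 kills the coefficients of ω^3..ω^3 in Q*f:
  ω^3: a_3 + q1*a_2 = 0, i.e. -1213785/256 + (-121743/64)*q1 = 0.
Solving this linear system: q1 = -1665/668.
The numerator is Q*f truncated at degree 2: P0 = a_0 = -729/4; P1 = a_1 + q1*a_0 = 221373/1336; P2 = a_2 + q1*a_1 = -197559/167.

The Pade approximant has numerator coefficients [-729/4, 221373/1336, -197559/167]; denominator coefficients [1, -1665/668].


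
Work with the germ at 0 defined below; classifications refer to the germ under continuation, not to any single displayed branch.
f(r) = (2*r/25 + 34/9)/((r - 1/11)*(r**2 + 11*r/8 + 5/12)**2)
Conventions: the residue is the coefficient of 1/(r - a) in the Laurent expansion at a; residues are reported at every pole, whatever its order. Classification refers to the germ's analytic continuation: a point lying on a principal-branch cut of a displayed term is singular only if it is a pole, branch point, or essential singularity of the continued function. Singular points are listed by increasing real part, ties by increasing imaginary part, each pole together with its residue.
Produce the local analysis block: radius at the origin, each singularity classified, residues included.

Denominator factor (r**2 + 11*r/8 + 5/12)^2: discriminant 43/192, real irrational roots -11/16 + (1/48)*sqrt(129) and -11/16 - (1/48)*sqrt(129); poles of order 2, moduli 11/16 - (1/48)*sqrt(129) and 11/16 + (1/48)*sqrt(129).
Denominator factor (r - 1/11): pole of order 1 at 1/11, modulus 1/11.
The radius of convergence is the smallest modulus among the singular points: 1/11.
The factor r**2 + 11*r/8 + 5/12 splits as (r - a)(r - a') with a = -11/16 - (1/48)*sqrt(129), a' = -11/16 + (1/48)*sqrt(129). At the order-2 pole a set g(r) = (r - a)^2*f(r) = [(2*r/25 + 34/9)/(r - 1/11)] / (r - a')^2.
Order-2 pole: residue = g'(a); g'(-11/16 - (1/48)*sqrt(129)) = -399001856/63760225 - (820049716992/117892656025)*sqrt(129), so the residue is -399001856/63760225 - (820049716992/117892656025)*sqrt(129).
The factor r**2 + 11*r/8 + 5/12 splits as (r - a)(r - a') with a = -11/16 + (1/48)*sqrt(129), a' = -11/16 - (1/48)*sqrt(129). At the order-2 pole a set g(r) = (r - a)^2*f(r) = [(2*r/25 + 34/9)/(r - 1/11)] / (r - a')^2.
Order-2 pole: residue = g'(a); g'(-11/16 + (1/48)*sqrt(129)) = -399001856/63760225 + (820049716992/117892656025)*sqrt(129), so the residue is -399001856/63760225 + (820049716992/117892656025)*sqrt(129).
At the order-1 pole 1/11 set g(r) = (r - (1/11))*f(r) = (2*r/25 + 34/9)/(r**2 + 11*r/8 + 5/12)**2.
Simple pole: residue = g(a) at a = 1/11, which is 798003712/63760225.
List the singular points by increasing real part (a conjugate pair: the negative imaginary part first).

Radius of convergence at 0: 1/11.
At -11/16 - (1/48)*sqrt(129): a pole of order 2; residue -399001856/63760225 - (820049716992/117892656025)*sqrt(129).
At -11/16 + (1/48)*sqrt(129): a pole of order 2; residue -399001856/63760225 + (820049716992/117892656025)*sqrt(129).
At 1/11: a pole of order 1; residue 798003712/63760225.


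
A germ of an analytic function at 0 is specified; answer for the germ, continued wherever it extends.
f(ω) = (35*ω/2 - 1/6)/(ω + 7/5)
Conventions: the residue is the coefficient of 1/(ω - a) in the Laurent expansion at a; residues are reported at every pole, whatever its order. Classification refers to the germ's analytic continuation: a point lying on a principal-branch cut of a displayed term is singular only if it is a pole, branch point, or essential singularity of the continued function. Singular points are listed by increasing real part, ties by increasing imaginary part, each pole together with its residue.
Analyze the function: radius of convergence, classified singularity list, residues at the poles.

Denominator factor (ω + 7/5): pole of order 1 at -7/5, modulus 7/5.
The radius of convergence is the smallest modulus among the singular points: 7/5.
At the order-1 pole -7/5 set g(ω) = (ω - (-7/5))*f(ω) = 35*ω/2 - 1/6.
Simple pole: residue = g(a) at a = -7/5, which is -74/3.

Radius of convergence at 0: 7/5.
At -7/5: a pole of order 1; residue -74/3.


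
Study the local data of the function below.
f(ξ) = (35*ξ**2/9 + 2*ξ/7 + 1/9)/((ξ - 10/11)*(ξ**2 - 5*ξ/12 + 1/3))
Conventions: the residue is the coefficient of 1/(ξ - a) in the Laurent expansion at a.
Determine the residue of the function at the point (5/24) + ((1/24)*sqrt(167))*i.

The residue is (-2783/7938) - ((134761/1325646)*sqrt(167))*i.

The factor ξ**2 - 5*ξ/12 + 1/3 splits as (ξ - a)(ξ - a') with a = (5/24) + ((1/24)*sqrt(167))*i, a' = (5/24) - ((1/24)*sqrt(167))*i. At the order-1 pole a set g(ξ) = (ξ - a)*f(ξ) = [(35*ξ**2/9 + 2*ξ/7 + 1/9)/(ξ - 10/11)] / (ξ - a').
Simple pole: residue = g(a) at a = (5/24) + ((1/24)*sqrt(167))*i, which is (-2783/7938) - ((134761/1325646)*sqrt(167))*i.


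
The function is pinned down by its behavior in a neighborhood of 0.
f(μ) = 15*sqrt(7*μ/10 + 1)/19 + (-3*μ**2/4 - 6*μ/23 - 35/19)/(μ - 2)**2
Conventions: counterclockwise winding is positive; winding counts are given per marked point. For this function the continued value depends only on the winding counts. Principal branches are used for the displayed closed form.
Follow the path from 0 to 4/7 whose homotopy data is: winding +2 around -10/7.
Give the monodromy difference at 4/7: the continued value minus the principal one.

Continued minus principal equals 0.

The rational part is single-valued and drops out of the difference; each branch term changes only by its own monodromy.
(15/19)*sqrt(1 - μ/(-10/7)): winding +2 is even, the square root returns to the same sheet, contribution 0.
Summing the contributions at μ = 4/7 gives 0.


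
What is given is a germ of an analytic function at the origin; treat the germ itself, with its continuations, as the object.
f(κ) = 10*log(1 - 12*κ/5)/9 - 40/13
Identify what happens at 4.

There is no denominator, hence no pole anywhere.
Branch term log(1 - κ/(5/12)): argument at 4 is -43/5, nonzero, so 4 is not its branch point (a point on a principal cut is still regular for the continued germ).
So the germ continues analytically to 4.

The point is a regular point.


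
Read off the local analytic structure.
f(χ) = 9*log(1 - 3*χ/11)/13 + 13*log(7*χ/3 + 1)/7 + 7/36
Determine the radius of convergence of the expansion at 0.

Branch term (9/13)*log(1 - χ/(11/3)): its argument vanishes at χ = 11/3, a logarithmic branch point, modulus 11/3.
Branch term (13/7)*log(1 - χ/(-3/7)): its argument vanishes at χ = -3/7, a logarithmic branch point, modulus 3/7.
The radius of convergence is the smallest modulus among the singular points: 3/7.

The radius of convergence is 3/7.


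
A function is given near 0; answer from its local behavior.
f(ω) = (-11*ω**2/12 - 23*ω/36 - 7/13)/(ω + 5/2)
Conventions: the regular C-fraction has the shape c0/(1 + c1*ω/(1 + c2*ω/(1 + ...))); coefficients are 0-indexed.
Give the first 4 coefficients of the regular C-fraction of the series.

Taylor coefficients (expand at 0): a_0 = -14/65, a_1 = -991/5850, a_2 = -8743/29250, a_3 = 8743/73125.
c0 = a_0 = -14/65. Peel one level at a time: if S = 1 + c*ω/S' with S'(0) = 1, then c is the ω-coefficient of S and S' = c*ω/(S - 1).
S_1 = c0/f = 1 + (-991/1260)*ω + (-244231/317520)*ω^2 + ...; c1 = -991/1260.
S_2 = c1*ω/(S_1 - 1) = 1 + (-244231/249732)*ω + (3750747/982081)*ω^2 + ...; c2 = -244231/249732.
S_3 = c2*ω/(S_2 - 1) = 1 + (72706788/18617917)*ω + ...; c3 = 72706788/18617917.

The regular C-fraction coefficients are [-14/65, -991/1260, -244231/249732, 72706788/18617917].


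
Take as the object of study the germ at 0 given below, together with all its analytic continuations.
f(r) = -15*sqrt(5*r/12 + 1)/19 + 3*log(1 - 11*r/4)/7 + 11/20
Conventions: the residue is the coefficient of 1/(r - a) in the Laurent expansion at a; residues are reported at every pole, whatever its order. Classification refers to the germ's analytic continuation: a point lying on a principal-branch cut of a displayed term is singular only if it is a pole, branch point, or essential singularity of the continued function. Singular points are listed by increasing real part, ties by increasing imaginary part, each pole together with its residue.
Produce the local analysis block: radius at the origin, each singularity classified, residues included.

Branch term (-15/19)*sqrt(1 - r/(-12/5)): its argument vanishes at r = -12/5, a square-root branch point, modulus 12/5.
Branch term (3/7)*log(1 - r/(4/11)): its argument vanishes at r = 4/11, a logarithmic branch point, modulus 4/11.
The radius of convergence is the smallest modulus among the singular points: 4/11.
List the singular points by increasing real part (a conjugate pair: the negative imaginary part first).

Radius of convergence at 0: 4/11.
At -12/5: an algebraic (square-root) branch point.
At 4/11: a logarithmic branch point.


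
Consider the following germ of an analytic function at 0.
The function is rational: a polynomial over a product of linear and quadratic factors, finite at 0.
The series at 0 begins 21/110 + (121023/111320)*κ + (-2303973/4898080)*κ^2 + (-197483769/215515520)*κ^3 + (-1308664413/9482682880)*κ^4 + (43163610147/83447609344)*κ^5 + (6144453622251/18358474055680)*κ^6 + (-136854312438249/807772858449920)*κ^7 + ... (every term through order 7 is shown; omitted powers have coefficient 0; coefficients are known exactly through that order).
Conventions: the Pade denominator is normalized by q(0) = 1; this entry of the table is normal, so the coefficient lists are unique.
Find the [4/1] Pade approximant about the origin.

Taylor coefficients needed (read off): a_0 = 21/110, a_1 = 121023/111320, a_2 = -2303973/4898080, a_3 = -197483769/215515520, a_4 = -1308664413/9482682880, a_5 = 43163610147/83447609344.
Write the denominator as Q(κ) = 1 + q1*κ. Requiring Q*f - P = O(κ^6) with deg P <= 4 kills the coefficients of κ^5..κ^5 in Q*f:
  κ^5: a_5 + q1*a_4 = 0, i.e. 43163610147/83447609344 + (-1308664413/9482682880)*q1 = 0.
Solving this linear system: q1 = 489383335/130569692.
The numerator is Q*f truncated at degree 4: P0 = a_0 = 21/110; P1 = a_1 + q1*a_0 = 6767125638/3753878645; P2 = a_2 + q1*a_1 = 1317116241/365421815; P3 = a_3 + q1*a_2 = -110637764244/41292665095; P4 = a_4 + q1*a_3 = -147517018992/41292665095.

The Pade approximant has numerator coefficients [21/110, 6767125638/3753878645, 1317116241/365421815, -110637764244/41292665095, -147517018992/41292665095]; denominator coefficients [1, 489383335/130569692].


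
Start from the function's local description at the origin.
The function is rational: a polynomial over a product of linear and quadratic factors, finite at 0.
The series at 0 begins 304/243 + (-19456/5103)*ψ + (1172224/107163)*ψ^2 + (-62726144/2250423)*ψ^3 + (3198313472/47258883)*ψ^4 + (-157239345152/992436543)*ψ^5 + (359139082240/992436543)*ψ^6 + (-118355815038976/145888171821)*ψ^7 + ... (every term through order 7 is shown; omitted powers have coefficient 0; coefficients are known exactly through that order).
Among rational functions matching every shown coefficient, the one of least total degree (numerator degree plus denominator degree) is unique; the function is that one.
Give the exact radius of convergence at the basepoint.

No rational of total degree below 4 reproduces all 8 coefficients; solving the [0/4] Pade equations on them gives f(ψ) = 19/(12*(ψ**2 - 12*ψ/7 - 9/8)**2), whose expansion matches every shown term.
Denominator factor (ψ**2 - 12*ψ/7 - 9/8)^2: discriminant 729/98, real irrational roots 6/7 + (27/28)*sqrt(2) and 6/7 - (27/28)*sqrt(2); poles of order 2, moduli 6/7 + (27/28)*sqrt(2) and -6/7 + (27/28)*sqrt(2).
The radius of convergence is the smallest modulus among the singular points: -6/7 + (27/28)*sqrt(2).

The radius of convergence is -6/7 + (27/28)*sqrt(2).


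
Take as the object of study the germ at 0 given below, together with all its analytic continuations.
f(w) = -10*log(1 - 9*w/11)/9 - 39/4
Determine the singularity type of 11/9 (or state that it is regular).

The point is a logarithmic branch point.

The term (-10/9)*log(1 - w/(11/9)) has argument 1 - 11/9/(11/9) = 0 at 11/9: a logarithmic (infinitely-sheeted) branch point; the remaining terms are analytic or single-valued there.


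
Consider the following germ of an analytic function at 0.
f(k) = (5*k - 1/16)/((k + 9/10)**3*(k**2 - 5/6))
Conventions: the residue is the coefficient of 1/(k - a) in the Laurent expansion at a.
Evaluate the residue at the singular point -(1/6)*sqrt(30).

The residue is -407671875/686 - (148860825/1372)*sqrt(30).

The factor k**2 - 5/6 splits as (k - a)(k - a') with a = -(1/6)*sqrt(30), a' = (1/6)*sqrt(30). At the order-1 pole a set g(k) = (k - a)*f(k) = [(5*k - 1/16)/(k + 9/10)**3] / (k - a').
Simple pole: residue = g(a) at a = -(1/6)*sqrt(30), which is -407671875/686 - (148860825/1372)*sqrt(30).


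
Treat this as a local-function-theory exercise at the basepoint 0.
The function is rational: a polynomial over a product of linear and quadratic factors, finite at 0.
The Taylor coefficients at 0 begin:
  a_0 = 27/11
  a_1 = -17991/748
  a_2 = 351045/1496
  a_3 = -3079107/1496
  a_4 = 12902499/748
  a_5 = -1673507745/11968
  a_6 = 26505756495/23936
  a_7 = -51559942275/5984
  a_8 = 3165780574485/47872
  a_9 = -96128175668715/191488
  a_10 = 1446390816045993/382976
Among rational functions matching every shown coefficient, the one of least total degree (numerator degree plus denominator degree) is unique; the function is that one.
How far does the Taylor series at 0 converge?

No rational of total degree below 9 reproduces all 11 coefficients; solving the [2/7] Pade equations on them gives f(ρ) = (5*ρ**2/17 - 13*ρ/34 - 6/11)/((ρ - 2)**3*(ρ**2 - ρ - 1/6)**2), whose expansion matches every shown term.
Denominator factor (ρ - 2)^3: pole of order 3 at 2, modulus 2.
Denominator factor (ρ**2 - ρ - 1/6)^2: discriminant 5/3, real irrational roots 1/2 + (1/6)*sqrt(15) and 1/2 - (1/6)*sqrt(15); poles of order 2, moduli 1/2 + (1/6)*sqrt(15) and -1/2 + (1/6)*sqrt(15).
The radius of convergence is the smallest modulus among the singular points: -1/2 + (1/6)*sqrt(15).

The radius of convergence is -1/2 + (1/6)*sqrt(15).


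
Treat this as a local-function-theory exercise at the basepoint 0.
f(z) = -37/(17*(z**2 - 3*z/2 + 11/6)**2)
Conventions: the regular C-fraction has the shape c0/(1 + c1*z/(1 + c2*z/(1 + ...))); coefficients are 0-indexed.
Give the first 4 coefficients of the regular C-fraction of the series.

The regular C-fraction coefficients are [-1332/2057, -18/11, 71/66, -2665/4686].

Taylor coefficients (expand at 0): a_0 = -1332/2057, a_1 = -23976/22627, a_2 = -147852/248897, a_3 = 863136/2737867.
c0 = a_0 = -1332/2057. Peel one level at a time: if S = 1 + c*z/S' with S'(0) = 1, then c is the z-coefficient of S and S' = c*z/(S - 1).
S_1 = c0/f = 1 + (-18/11)*z + (213/121)*z^2 + ...; c1 = -18/11.
S_2 = c1*z/(S_1 - 1) = 1 + (71/66)*z + (2665/4356)*z^2 + ...; c2 = 71/66.
S_3 = c2*z/(S_2 - 1) = 1 + (-2665/4686)*z + ...; c3 = -2665/4686.


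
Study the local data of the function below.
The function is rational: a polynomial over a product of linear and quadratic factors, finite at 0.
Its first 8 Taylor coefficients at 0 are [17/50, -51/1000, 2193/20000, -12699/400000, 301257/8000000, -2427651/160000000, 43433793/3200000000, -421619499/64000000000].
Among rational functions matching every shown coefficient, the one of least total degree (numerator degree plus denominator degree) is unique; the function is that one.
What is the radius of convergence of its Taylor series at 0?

The radius of convergence is -1/4 + (1/12)*sqrt(489).

No rational of total degree below 2 reproduces all 8 coefficients; solving the [0/2] Pade equations on them gives f(h) = -17/(15*(h**2 - h/2 - 10/3)), whose expansion matches every shown term.
Denominator factor (h**2 - h/2 - 10/3): discriminant 163/12, real irrational roots 1/4 + (1/12)*sqrt(489) and 1/4 - (1/12)*sqrt(489); poles of order 1, moduli 1/4 + (1/12)*sqrt(489) and -1/4 + (1/12)*sqrt(489).
The radius of convergence is the smallest modulus among the singular points: -1/4 + (1/12)*sqrt(489).


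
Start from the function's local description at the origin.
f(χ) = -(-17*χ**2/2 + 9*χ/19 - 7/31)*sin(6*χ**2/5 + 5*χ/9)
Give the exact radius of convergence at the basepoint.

The radius of convergence is infinite.

The factor -sin(6*χ**2/5 + 5*χ/9) is entire and contributes no finite singular point.
The polynomial part has no poles.
No finite singular points: the Taylor series at 0 converges everywhere.


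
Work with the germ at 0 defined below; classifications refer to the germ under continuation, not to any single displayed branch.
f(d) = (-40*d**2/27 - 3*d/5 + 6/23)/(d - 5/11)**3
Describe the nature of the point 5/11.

The denominator factor d - 5/11 vanishes at 5/11 and appears to the power 3; the numerator there equals -23891/75141, nonzero, and no other factor vanishes.
Hence a pole whose order is the multiplicity, 3.

The point is a pole of order 3.


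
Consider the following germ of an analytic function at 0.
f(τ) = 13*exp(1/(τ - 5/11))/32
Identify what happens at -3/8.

The point is a regular point.

There is no denominator, hence no pole anywhere.
The essential point of exp(1/(τ - (5/11))) is 5/11, not -3/8.
So the germ continues analytically to -3/8.


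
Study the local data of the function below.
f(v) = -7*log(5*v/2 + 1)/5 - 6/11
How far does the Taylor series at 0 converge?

The radius of convergence is 2/5.

Branch term (-7/5)*log(1 - v/(-2/5)): its argument vanishes at v = -2/5, a logarithmic branch point, modulus 2/5.
The radius of convergence is the smallest modulus among the singular points: 2/5.


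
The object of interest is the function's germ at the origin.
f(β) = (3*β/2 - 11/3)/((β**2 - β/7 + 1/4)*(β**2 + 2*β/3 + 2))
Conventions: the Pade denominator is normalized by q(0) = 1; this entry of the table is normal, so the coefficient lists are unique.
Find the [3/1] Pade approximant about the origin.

Taylor coefficients needed (expand at 0): a_0 = -22/3, a_1 = 79/63, a_2 = 42206/1323, a_3 = 548669/55566, a_4 = -142100249/1166886.
Write the denominator as Q(β) = 1 + q1*β. Requiring Q*f - P = O(β^5) with deg P <= 3 kills the coefficients of β^4..β^4 in Q*f:
  β^4: a_4 + q1*a_3 = 0, i.e. -142100249/1166886 + (548669/55566)*q1 = 0.
Solving this linear system: q1 = 4583879/371679.
The numerator is Q*f truncated at degree 3: P0 = a_0 = -22/3; P1 = a_1 + q1*a_0 = -430507/4827; P2 = a_2 + q1*a_1 = 838345/17699; P3 = a_3 + q1*a_2 = 42829639/106194.

The Pade approximant has numerator coefficients [-22/3, -430507/4827, 838345/17699, 42829639/106194]; denominator coefficients [1, 4583879/371679].


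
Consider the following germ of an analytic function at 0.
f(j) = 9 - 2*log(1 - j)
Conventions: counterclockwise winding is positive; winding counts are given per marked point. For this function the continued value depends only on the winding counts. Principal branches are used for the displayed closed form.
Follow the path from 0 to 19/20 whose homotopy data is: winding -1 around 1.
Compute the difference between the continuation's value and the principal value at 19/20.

Continued minus principal equals (4)*pi*i.

The rational part is single-valued and drops out of the difference; each branch term changes only by its own monodromy.
(-2)*log(1 - j/(1)): each positive loop around 1 adds 2*pi*i to the log, so winding -1 contributes (-2)*(-1)*2*pi*i = (4)*pi*i.
Summing the contributions at j = 19/20 gives (4)*pi*i.


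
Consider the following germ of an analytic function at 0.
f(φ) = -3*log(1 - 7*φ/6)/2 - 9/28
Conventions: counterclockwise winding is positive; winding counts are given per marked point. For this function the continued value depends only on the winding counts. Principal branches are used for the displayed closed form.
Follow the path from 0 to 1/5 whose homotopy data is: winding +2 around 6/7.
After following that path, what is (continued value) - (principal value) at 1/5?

The rational part is single-valued and drops out of the difference; each branch term changes only by its own monodromy.
(-3/2)*log(1 - φ/(6/7)): each positive loop around 6/7 adds 2*pi*i to the log, so winding +2 contributes (-3/2)*(2)*2*pi*i = -(6)*pi*i.
Summing the contributions at φ = 1/5 gives -(6)*pi*i.

Continued minus principal equals -(6)*pi*i.


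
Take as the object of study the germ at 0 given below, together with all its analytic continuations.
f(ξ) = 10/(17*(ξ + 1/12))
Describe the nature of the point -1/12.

The point is a pole of order 1.

The denominator factor ξ + 1/12 vanishes at -1/12 and appears to the power 1; the numerator there equals 10/17, nonzero, and no other factor vanishes.
Hence a pole whose order is the multiplicity, 1.


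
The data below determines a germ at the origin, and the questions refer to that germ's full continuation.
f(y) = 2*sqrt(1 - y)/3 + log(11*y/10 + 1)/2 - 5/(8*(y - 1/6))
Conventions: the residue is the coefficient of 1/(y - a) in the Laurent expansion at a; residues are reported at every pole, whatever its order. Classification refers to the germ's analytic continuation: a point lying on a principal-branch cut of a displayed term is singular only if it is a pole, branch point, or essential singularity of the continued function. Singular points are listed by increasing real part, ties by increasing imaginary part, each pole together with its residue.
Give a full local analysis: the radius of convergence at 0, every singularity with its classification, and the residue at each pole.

Denominator factor (y - 1/6): pole of order 1 at 1/6, modulus 1/6.
Branch term (2/3)*sqrt(1 - y/(1)): its argument vanishes at y = 1, a square-root branch point, modulus 1.
Branch term (1/2)*log(1 - y/(-10/11)): its argument vanishes at y = -10/11, a logarithmic branch point, modulus 10/11.
The radius of convergence is the smallest modulus among the singular points: 1/6.
The branch terms are analytic at 1/6 and contribute nothing to the residue; only the rational part matters.
At the order-1 pole 1/6 set g(y) = (y - (1/6))*(rational part) = -5/8.
Simple pole: residue = g(a) at a = 1/6, which is -5/8.
List the singular points by increasing real part (a conjugate pair: the negative imaginary part first).

Radius of convergence at 0: 1/6.
At -10/11: a logarithmic branch point.
At 1/6: a pole of order 1; residue -5/8.
At 1: an algebraic (square-root) branch point.
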